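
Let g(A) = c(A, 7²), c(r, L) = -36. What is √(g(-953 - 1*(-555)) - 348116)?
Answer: 2*I*√87038 ≈ 590.04*I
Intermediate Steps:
g(A) = -36
√(g(-953 - 1*(-555)) - 348116) = √(-36 - 348116) = √(-348152) = 2*I*√87038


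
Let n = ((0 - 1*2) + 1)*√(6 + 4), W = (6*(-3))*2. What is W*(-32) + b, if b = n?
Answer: 1152 - √10 ≈ 1148.8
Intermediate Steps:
W = -36 (W = -18*2 = -36)
n = -√10 (n = ((0 - 2) + 1)*√10 = (-2 + 1)*√10 = -√10 ≈ -3.1623)
b = -√10 ≈ -3.1623
W*(-32) + b = -36*(-32) - √10 = 1152 - √10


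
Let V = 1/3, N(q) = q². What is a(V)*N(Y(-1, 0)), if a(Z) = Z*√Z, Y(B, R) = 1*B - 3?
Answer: 16*√3/9 ≈ 3.0792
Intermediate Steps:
Y(B, R) = -3 + B (Y(B, R) = B - 3 = -3 + B)
V = ⅓ ≈ 0.33333
a(Z) = Z^(3/2)
a(V)*N(Y(-1, 0)) = (⅓)^(3/2)*(-3 - 1)² = (√3/9)*(-4)² = (√3/9)*16 = 16*√3/9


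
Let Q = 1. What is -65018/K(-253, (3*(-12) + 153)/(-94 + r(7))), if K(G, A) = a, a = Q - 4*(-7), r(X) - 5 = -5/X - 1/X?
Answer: -2242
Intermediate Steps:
r(X) = 5 - 6/X (r(X) = 5 + (-5/X - 1/X) = 5 - 6/X)
a = 29 (a = 1 - 4*(-7) = 1 + 28 = 29)
K(G, A) = 29
-65018/K(-253, (3*(-12) + 153)/(-94 + r(7))) = -65018/29 = -65018*1/29 = -2242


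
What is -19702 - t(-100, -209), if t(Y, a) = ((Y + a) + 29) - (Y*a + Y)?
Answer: 1378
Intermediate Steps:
t(Y, a) = 29 + a - Y*a (t(Y, a) = (29 + Y + a) - (Y + Y*a) = (29 + Y + a) + (-Y - Y*a) = 29 + a - Y*a)
-19702 - t(-100, -209) = -19702 - (29 - 209 - 1*(-100)*(-209)) = -19702 - (29 - 209 - 20900) = -19702 - 1*(-21080) = -19702 + 21080 = 1378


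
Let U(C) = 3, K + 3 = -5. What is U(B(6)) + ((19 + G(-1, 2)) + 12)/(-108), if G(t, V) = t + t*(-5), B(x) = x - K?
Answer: 289/108 ≈ 2.6759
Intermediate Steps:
K = -8 (K = -3 - 5 = -8)
B(x) = 8 + x (B(x) = x - 1*(-8) = x + 8 = 8 + x)
G(t, V) = -4*t (G(t, V) = t - 5*t = -4*t)
U(B(6)) + ((19 + G(-1, 2)) + 12)/(-108) = 3 + ((19 - 4*(-1)) + 12)/(-108) = 3 - ((19 + 4) + 12)/108 = 3 - (23 + 12)/108 = 3 - 1/108*35 = 3 - 35/108 = 289/108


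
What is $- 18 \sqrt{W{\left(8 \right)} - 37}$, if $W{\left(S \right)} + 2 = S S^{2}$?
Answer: $- 18 \sqrt{473} \approx -391.47$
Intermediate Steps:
$W{\left(S \right)} = -2 + S^{3}$ ($W{\left(S \right)} = -2 + S S^{2} = -2 + S^{3}$)
$- 18 \sqrt{W{\left(8 \right)} - 37} = - 18 \sqrt{\left(-2 + 8^{3}\right) - 37} = - 18 \sqrt{\left(-2 + 512\right) - 37} = - 18 \sqrt{510 - 37} = - 18 \sqrt{473}$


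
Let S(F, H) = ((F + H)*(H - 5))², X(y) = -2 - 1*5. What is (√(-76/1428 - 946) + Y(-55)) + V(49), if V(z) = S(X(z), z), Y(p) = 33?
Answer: 3415137 + I*√120573537/357 ≈ 3.4151e+6 + 30.758*I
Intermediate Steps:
X(y) = -7 (X(y) = -2 - 5 = -7)
S(F, H) = (-5 + H)²*(F + H)² (S(F, H) = ((F + H)*(-5 + H))² = ((-5 + H)*(F + H))² = (-5 + H)²*(F + H)²)
V(z) = (-7 + z)²*(-5 + z)² (V(z) = (-5 + z)²*(-7 + z)² = (-7 + z)²*(-5 + z)²)
(√(-76/1428 - 946) + Y(-55)) + V(49) = (√(-76/1428 - 946) + 33) + (-7 + 49)²*(-5 + 49)² = (√(-76*1/1428 - 946) + 33) + 42²*44² = (√(-19/357 - 946) + 33) + 1764*1936 = (√(-337741/357) + 33) + 3415104 = (I*√120573537/357 + 33) + 3415104 = (33 + I*√120573537/357) + 3415104 = 3415137 + I*√120573537/357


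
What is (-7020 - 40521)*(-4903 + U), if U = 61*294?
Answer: -619506771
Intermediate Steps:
U = 17934
(-7020 - 40521)*(-4903 + U) = (-7020 - 40521)*(-4903 + 17934) = -47541*13031 = -619506771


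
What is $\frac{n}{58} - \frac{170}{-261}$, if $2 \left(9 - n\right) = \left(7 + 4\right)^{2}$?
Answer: $- \frac{247}{1044} \approx -0.23659$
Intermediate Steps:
$n = - \frac{103}{2}$ ($n = 9 - \frac{\left(7 + 4\right)^{2}}{2} = 9 - \frac{11^{2}}{2} = 9 - \frac{121}{2} = - \frac{103}{2} \approx -51.5$)
$\frac{n}{58} - \frac{170}{-261} = - \frac{103}{2 \cdot 58} - \frac{170}{-261} = \left(- \frac{103}{2}\right) \frac{1}{58} - - \frac{170}{261} = - \frac{103}{116} + \frac{170}{261} = - \frac{247}{1044}$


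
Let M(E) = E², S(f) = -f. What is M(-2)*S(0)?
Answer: 0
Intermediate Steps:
M(-2)*S(0) = (-2)²*(-1*0) = 4*0 = 0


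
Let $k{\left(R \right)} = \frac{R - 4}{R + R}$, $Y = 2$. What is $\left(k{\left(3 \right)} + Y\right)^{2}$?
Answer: $\frac{121}{36} \approx 3.3611$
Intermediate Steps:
$k{\left(R \right)} = \frac{-4 + R}{2 R}$
$\left(k{\left(3 \right)} + Y\right)^{2} = \left(\frac{-4 + 3}{2 \cdot 3} + 2\right)^{2} = \left(\frac{1}{2} \cdot \frac{1}{3} \left(-1\right) + 2\right)^{2} = \left(- \frac{1}{6} + 2\right)^{2} = \left(\frac{11}{6}\right)^{2} = \frac{121}{36}$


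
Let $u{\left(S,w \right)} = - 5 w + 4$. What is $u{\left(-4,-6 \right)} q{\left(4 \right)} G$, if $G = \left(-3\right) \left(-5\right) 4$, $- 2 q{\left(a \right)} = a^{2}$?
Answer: $-16320$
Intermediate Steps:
$u{\left(S,w \right)} = 4 - 5 w$
$q{\left(a \right)} = - \frac{a^{2}}{2}$
$G = 60$ ($G = 15 \cdot 4 = 60$)
$u{\left(-4,-6 \right)} q{\left(4 \right)} G = \left(4 - -30\right) \left(- \frac{4^{2}}{2}\right) 60 = \left(4 + 30\right) \left(\left(- \frac{1}{2}\right) 16\right) 60 = 34 \left(-8\right) 60 = \left(-272\right) 60 = -16320$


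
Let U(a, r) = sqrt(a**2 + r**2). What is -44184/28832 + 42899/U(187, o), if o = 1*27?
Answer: -5523/3604 + 42899*sqrt(35698)/35698 ≈ 225.52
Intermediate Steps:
o = 27
-44184/28832 + 42899/U(187, o) = -44184/28832 + 42899/(sqrt(187**2 + 27**2)) = -44184*1/28832 + 42899/(sqrt(34969 + 729)) = -5523/3604 + 42899/(sqrt(35698)) = -5523/3604 + 42899*(sqrt(35698)/35698) = -5523/3604 + 42899*sqrt(35698)/35698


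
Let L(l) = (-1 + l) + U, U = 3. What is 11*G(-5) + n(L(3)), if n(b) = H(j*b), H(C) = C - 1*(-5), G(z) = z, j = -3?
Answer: -65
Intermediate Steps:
H(C) = 5 + C (H(C) = C + 5 = 5 + C)
L(l) = 2 + l (L(l) = (-1 + l) + 3 = 2 + l)
n(b) = 5 - 3*b
11*G(-5) + n(L(3)) = 11*(-5) + (5 - 3*(2 + 3)) = -55 + (5 - 3*5) = -55 + (5 - 15) = -55 - 10 = -65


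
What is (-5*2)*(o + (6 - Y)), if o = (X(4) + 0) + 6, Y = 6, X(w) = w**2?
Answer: -220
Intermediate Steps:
o = 22 (o = (4**2 + 0) + 6 = (16 + 0) + 6 = 16 + 6 = 22)
(-5*2)*(o + (6 - Y)) = (-5*2)*(22 + (6 - 1*6)) = -10*(22 + (6 - 6)) = -10*(22 + 0) = -10*22 = -220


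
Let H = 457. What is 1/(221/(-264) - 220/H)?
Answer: -120648/159077 ≈ -0.75842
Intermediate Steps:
1/(221/(-264) - 220/H) = 1/(221/(-264) - 220/457) = 1/(221*(-1/264) - 220*1/457) = 1/(-221/264 - 220/457) = 1/(-159077/120648) = -120648/159077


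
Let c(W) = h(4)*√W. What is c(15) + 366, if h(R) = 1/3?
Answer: 366 + √15/3 ≈ 367.29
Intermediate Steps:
h(R) = ⅓
c(W) = √W/3
c(15) + 366 = √15/3 + 366 = 366 + √15/3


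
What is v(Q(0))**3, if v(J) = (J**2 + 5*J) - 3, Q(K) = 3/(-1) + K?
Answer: -729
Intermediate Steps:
Q(K) = -3 + K (Q(K) = 3*(-1) + K = -3 + K)
v(J) = -3 + J**2 + 5*J
v(Q(0))**3 = (-3 + (-3 + 0)**2 + 5*(-3 + 0))**3 = (-3 + (-3)**2 + 5*(-3))**3 = (-3 + 9 - 15)**3 = (-9)**3 = -729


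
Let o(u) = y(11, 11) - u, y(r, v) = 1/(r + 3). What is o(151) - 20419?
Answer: -287979/14 ≈ -20570.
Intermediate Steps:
y(r, v) = 1/(3 + r)
o(u) = 1/14 - u (o(u) = 1/(3 + 11) - u = 1/14 - u)
o(151) - 20419 = (1/14 - 1*151) - 20419 = (1/14 - 151) - 20419 = -2113/14 - 20419 = -287979/14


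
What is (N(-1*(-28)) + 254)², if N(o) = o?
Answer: 79524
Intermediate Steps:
(N(-1*(-28)) + 254)² = (-1*(-28) + 254)² = (28 + 254)² = 282² = 79524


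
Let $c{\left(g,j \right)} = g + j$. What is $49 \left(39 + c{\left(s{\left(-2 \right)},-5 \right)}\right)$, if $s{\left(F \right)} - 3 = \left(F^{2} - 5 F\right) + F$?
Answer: $2401$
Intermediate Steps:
$s{\left(F \right)} = 3 + F^{2} - 4 F$ ($s{\left(F \right)} = 3 + \left(\left(F^{2} - 5 F\right) + F\right) = 3 + \left(F^{2} - 4 F\right) = 3 + F^{2} - 4 F$)
$49 \left(39 + c{\left(s{\left(-2 \right)},-5 \right)}\right) = 49 \left(39 + \left(\left(3 + \left(-2\right)^{2} - -8\right) - 5\right)\right) = 49 \left(39 + \left(\left(3 + 4 + 8\right) - 5\right)\right) = 49 \left(39 + \left(15 - 5\right)\right) = 49 \left(39 + 10\right) = 49 \cdot 49 = 2401$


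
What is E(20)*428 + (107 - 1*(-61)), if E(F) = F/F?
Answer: 596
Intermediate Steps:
E(F) = 1
E(20)*428 + (107 - 1*(-61)) = 1*428 + (107 - 1*(-61)) = 428 + (107 + 61) = 428 + 168 = 596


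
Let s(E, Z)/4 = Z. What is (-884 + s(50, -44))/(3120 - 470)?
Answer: -⅖ ≈ -0.40000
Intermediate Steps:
s(E, Z) = 4*Z
(-884 + s(50, -44))/(3120 - 470) = (-884 + 4*(-44))/(3120 - 470) = (-884 - 176)/2650 = -1060*1/2650 = -⅖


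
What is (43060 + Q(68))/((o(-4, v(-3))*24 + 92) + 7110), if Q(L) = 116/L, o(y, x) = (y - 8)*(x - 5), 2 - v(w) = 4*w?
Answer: 732049/78370 ≈ 9.3409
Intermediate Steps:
v(w) = 2 - 4*w
o(y, x) = (-8 + y)*(-5 + x)
(43060 + Q(68))/((o(-4, v(-3))*24 + 92) + 7110) = (43060 + 116/68)/(((40 - 8*(2 - 4*(-3)) - 5*(-4) + (2 - 4*(-3))*(-4))*24 + 92) + 7110) = (43060 + 116*(1/68))/(((40 - 8*(2 + 12) + 20 + (2 + 12)*(-4))*24 + 92) + 7110) = (43060 + 29/17)/(((40 - 8*14 + 20 + 14*(-4))*24 + 92) + 7110) = 732049/(17*(((40 - 112 + 20 - 56)*24 + 92) + 7110)) = 732049/(17*((-108*24 + 92) + 7110)) = 732049/(17*((-2592 + 92) + 7110)) = 732049/(17*(-2500 + 7110)) = (732049/17)/4610 = (732049/17)*(1/4610) = 732049/78370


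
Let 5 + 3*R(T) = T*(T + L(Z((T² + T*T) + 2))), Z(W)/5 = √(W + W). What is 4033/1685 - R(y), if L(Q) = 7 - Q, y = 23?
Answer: -1142126/5055 + 230*√530/3 ≈ 1539.1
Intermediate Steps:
Z(W) = 5*√2*√W (Z(W) = 5*√(W + W) = 5*√(2*W) = 5*(√2*√W) = 5*√2*√W)
R(T) = -5/3 + T*(7 + T - 5*√2*√(2 + 2*T²))/3 (R(T) = -5/3 + (T*(T + (7 - 5*√2*√((T² + T*T) + 2))))/3 = -5/3 + (T*(T + (7 - 5*√2*√((T² + T²) + 2))))/3 = -5/3 + (T*(T + (7 - 5*√2*√(2*T² + 2))))/3 = -5/3 + (T*(T + (7 - 5*√2*√(2 + 2*T²))))/3 = -5/3 + (T*(7 + T - 5*√2*√(2 + 2*T²)))/3 = -5/3 + T*(7 + T - 5*√2*√(2 + 2*T²))/3)
4033/1685 - R(y) = 4033/1685 - (-5/3 + (⅓)*23² - ⅓*23*(-7 + 10*√(1 + 23²))) = 4033*(1/1685) - (-5/3 + (⅓)*529 - ⅓*23*(-7 + 10*√(1 + 529))) = 4033/1685 - (-5/3 + 529/3 - ⅓*23*(-7 + 10*√530)) = 4033/1685 - (-5/3 + 529/3 + (161/3 - 230*√530/3)) = 4033/1685 - (685/3 - 230*√530/3) = 4033/1685 + (-685/3 + 230*√530/3) = -1142126/5055 + 230*√530/3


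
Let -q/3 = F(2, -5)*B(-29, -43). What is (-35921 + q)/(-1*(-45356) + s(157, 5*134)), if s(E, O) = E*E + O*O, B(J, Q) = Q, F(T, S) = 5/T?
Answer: -71197/1037810 ≈ -0.068603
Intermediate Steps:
q = 645/2 (q = -3*5/2*(-43) = -3*5*(½)*(-43) = -15*(-43)/2 = -3*(-215/2) = 645/2 ≈ 322.50)
s(E, O) = E² + O²
(-35921 + q)/(-1*(-45356) + s(157, 5*134)) = (-35921 + 645/2)/(-1*(-45356) + (157² + (5*134)²)) = -71197/(2*(45356 + (24649 + 670²))) = -71197/(2*(45356 + (24649 + 448900))) = -71197/(2*(45356 + 473549)) = -71197/2/518905 = -71197/2*1/518905 = -71197/1037810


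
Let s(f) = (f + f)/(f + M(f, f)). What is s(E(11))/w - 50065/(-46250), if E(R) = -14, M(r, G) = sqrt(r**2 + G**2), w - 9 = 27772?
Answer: 278152653/256974250 - 2*sqrt(2)/27781 ≈ 1.0823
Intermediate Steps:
w = 27781 (w = 9 + 27772 = 27781)
M(r, G) = sqrt(G**2 + r**2)
s(f) = 2*f/(f + sqrt(2)*sqrt(f**2)) (s(f) = (f + f)/(f + sqrt(f**2 + f**2)) = (2*f)/(f + sqrt(2*f**2)) = (2*f)/(f + sqrt(2)*sqrt(f**2)) = 2*f/(f + sqrt(2)*sqrt(f**2)))
s(E(11))/w - 50065/(-46250) = (2*(-14)/(-14 + sqrt(2)*sqrt((-14)**2)))/27781 - 50065/(-46250) = (2*(-14)/(-14 + sqrt(2)*sqrt(196)))*(1/27781) - 50065*(-1/46250) = (2*(-14)/(-14 + sqrt(2)*14))*(1/27781) + 10013/9250 = (2*(-14)/(-14 + 14*sqrt(2)))*(1/27781) + 10013/9250 = -28/(-14 + 14*sqrt(2))*(1/27781) + 10013/9250 = -28/(27781*(-14 + 14*sqrt(2))) + 10013/9250 = 10013/9250 - 28/(27781*(-14 + 14*sqrt(2)))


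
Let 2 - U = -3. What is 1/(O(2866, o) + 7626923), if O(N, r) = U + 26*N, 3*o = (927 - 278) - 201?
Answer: 1/7701444 ≈ 1.2985e-7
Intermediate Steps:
U = 5 (U = 2 - 1*(-3) = 2 + 3 = 5)
o = 448/3 (o = ((927 - 278) - 201)/3 = (649 - 201)/3 = (⅓)*448 = 448/3 ≈ 149.33)
O(N, r) = 5 + 26*N
1/(O(2866, o) + 7626923) = 1/((5 + 26*2866) + 7626923) = 1/((5 + 74516) + 7626923) = 1/(74521 + 7626923) = 1/7701444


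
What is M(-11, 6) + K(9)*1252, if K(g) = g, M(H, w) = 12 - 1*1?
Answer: 11279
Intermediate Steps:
M(H, w) = 11 (M(H, w) = 12 - 1 = 11)
M(-11, 6) + K(9)*1252 = 11 + 9*1252 = 11 + 11268 = 11279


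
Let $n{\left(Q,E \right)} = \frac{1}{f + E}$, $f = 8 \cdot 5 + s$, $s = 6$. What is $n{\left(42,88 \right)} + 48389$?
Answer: $\frac{6484127}{134} \approx 48389.0$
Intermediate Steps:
$f = 46$ ($f = 8 \cdot 5 + 6 = 40 + 6 = 46$)
$n{\left(Q,E \right)} = \frac{1}{46 + E}$
$n{\left(42,88 \right)} + 48389 = \frac{1}{46 + 88} + 48389 = \frac{1}{134} + 48389 = \frac{6484127}{134}$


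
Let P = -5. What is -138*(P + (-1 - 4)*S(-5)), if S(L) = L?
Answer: -2760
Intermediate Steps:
-138*(P + (-1 - 4)*S(-5)) = -138*(-5 + (-1 - 4)*(-5)) = -138*(-5 - 5*(-5)) = -138*(-5 + 25) = -138*20 = -2760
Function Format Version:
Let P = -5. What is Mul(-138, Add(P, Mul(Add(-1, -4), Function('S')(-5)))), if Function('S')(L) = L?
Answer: -2760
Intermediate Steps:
Mul(-138, Add(P, Mul(Add(-1, -4), Function('S')(-5)))) = Mul(-138, Add(-5, Mul(Add(-1, -4), -5))) = Mul(-138, Add(-5, Mul(-5, -5))) = Mul(-138, Add(-5, 25)) = Mul(-138, 20) = -2760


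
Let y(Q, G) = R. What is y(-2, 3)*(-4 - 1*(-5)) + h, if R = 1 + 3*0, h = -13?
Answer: -12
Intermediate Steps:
R = 1 (R = 1 + 0 = 1)
y(Q, G) = 1
y(-2, 3)*(-4 - 1*(-5)) + h = 1*(-4 - 1*(-5)) - 13 = 1*(-4 + 5) - 13 = 1*1 - 13 = 1 - 13 = -12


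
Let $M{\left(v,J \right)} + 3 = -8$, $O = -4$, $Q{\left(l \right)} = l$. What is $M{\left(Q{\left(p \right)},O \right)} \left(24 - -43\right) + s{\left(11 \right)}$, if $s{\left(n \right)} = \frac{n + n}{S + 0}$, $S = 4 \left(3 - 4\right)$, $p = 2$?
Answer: $- \frac{1485}{2} \approx -742.5$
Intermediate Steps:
$S = -4$ ($S = 4 \left(-1\right) = -4$)
$M{\left(v,J \right)} = -11$ ($M{\left(v,J \right)} = -3 - 8 = -11$)
$s{\left(n \right)} = - \frac{n}{2}$ ($s{\left(n \right)} = \frac{n + n}{-4 + 0} = \frac{2 n}{-4} = 2 n \left(- \frac{1}{4}\right) = - \frac{n}{2}$)
$M{\left(Q{\left(p \right)},O \right)} \left(24 - -43\right) + s{\left(11 \right)} = - 11 \left(24 - -43\right) - \frac{11}{2} = - 11 \left(24 + 43\right) - \frac{11}{2} = \left(-11\right) 67 - \frac{11}{2} = -737 - \frac{11}{2} = - \frac{1485}{2}$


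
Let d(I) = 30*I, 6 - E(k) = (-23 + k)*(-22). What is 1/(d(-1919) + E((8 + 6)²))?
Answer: -1/53758 ≈ -1.8602e-5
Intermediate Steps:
E(k) = -500 + 22*k (E(k) = 6 - (-23 + k)*(-22) = 6 - (506 - 22*k) = 6 + (-506 + 22*k) = -500 + 22*k)
1/(d(-1919) + E((8 + 6)²)) = 1/(30*(-1919) + (-500 + 22*(8 + 6)²)) = 1/(-57570 + (-500 + 22*14²)) = 1/(-57570 + (-500 + 22*196)) = 1/(-57570 + (-500 + 4312)) = 1/(-57570 + 3812) = 1/(-53758) = -1/53758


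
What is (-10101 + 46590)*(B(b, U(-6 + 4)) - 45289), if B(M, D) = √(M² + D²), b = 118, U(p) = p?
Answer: -1652550321 + 72978*√3482 ≈ -1.6482e+9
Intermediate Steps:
B(M, D) = √(D² + M²)
(-10101 + 46590)*(B(b, U(-6 + 4)) - 45289) = (-10101 + 46590)*(√((-6 + 4)² + 118²) - 45289) = 36489*(√((-2)² + 13924) - 45289) = 36489*(√(4 + 13924) - 45289) = 36489*(√13928 - 45289) = 36489*(2*√3482 - 45289) = 36489*(-45289 + 2*√3482) = -1652550321 + 72978*√3482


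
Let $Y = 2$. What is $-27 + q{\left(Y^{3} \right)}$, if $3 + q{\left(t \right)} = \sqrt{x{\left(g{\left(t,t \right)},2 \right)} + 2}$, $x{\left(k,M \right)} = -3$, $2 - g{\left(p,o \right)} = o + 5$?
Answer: $-30 + i \approx -30.0 + 1.0 i$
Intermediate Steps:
$g{\left(p,o \right)} = -3 - o$ ($g{\left(p,o \right)} = 2 - \left(o + 5\right) = 2 - \left(5 + o\right) = -3 - o$)
$q{\left(t \right)} = -3 + i$ ($q{\left(t \right)} = -3 + \sqrt{-3 + 2} = -3 + \sqrt{-1} = -3 + i$)
$-27 + q{\left(Y^{3} \right)} = -27 - \left(3 - i\right) = -30 + i$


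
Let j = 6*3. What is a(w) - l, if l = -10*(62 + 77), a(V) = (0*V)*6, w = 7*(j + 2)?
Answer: 1390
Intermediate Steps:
j = 18
w = 140 (w = 7*(18 + 2) = 7*20 = 140)
a(V) = 0 (a(V) = 0*6 = 0)
l = -1390 (l = -10*139 = -1390)
a(w) - l = 0 - 1*(-1390) = 0 + 1390 = 1390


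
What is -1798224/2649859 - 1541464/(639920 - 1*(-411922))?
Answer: -2988054891092/1393616495139 ≈ -2.1441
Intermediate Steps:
-1798224/2649859 - 1541464/(639920 - 1*(-411922)) = -1798224*1/2649859 - 1541464/(639920 + 411922) = -1798224/2649859 - 1541464/1051842 = -1798224/2649859 - 1541464*1/1051842 = -1798224/2649859 - 770732/525921 = -2988054891092/1393616495139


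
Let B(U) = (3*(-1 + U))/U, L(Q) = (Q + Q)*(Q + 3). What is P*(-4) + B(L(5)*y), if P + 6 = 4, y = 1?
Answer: 877/80 ≈ 10.962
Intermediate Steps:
P = -2 (P = -6 + 4 = -2)
L(Q) = 2*Q*(3 + Q) (L(Q) = (2*Q)*(3 + Q) = 2*Q*(3 + Q))
B(U) = (-3 + 3*U)/U
P*(-4) + B(L(5)*y) = -2*(-4) + (3 - 3*1/(10*(3 + 5))) = 8 + (3 - 3/((2*5*8)*1)) = 8 + (3 - 3/(80*1)) = 8 + (3 - 3/80) = 8 + 237/80 = 877/80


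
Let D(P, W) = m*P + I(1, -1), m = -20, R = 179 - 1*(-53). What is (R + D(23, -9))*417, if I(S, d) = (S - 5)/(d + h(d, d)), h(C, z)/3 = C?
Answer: -94659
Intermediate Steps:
h(C, z) = 3*C
R = 232 (R = 179 + 53 = 232)
I(S, d) = (-5 + S)/(4*d) (I(S, d) = (S - 5)/(d + 3*d) = (-5 + S)/((4*d)) = (-5 + S)*(1/(4*d)) = (-5 + S)/(4*d))
D(P, W) = 1 - 20*P (D(P, W) = -20*P + (¼)*(-5 + 1)/(-1) = -20*P + (¼)*(-1)*(-4) = -20*P + 1 = 1 - 20*P)
(R + D(23, -9))*417 = (232 + (1 - 20*23))*417 = (232 + (1 - 460))*417 = (232 - 459)*417 = -227*417 = -94659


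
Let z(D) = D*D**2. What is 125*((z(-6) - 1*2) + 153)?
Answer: -8125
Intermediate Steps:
z(D) = D**3
125*((z(-6) - 1*2) + 153) = 125*(((-6)**3 - 1*2) + 153) = 125*((-216 - 2) + 153) = 125*(-218 + 153) = 125*(-65) = -8125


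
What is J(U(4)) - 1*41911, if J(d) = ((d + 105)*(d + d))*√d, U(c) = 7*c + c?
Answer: -41911 + 35072*√2 ≈ 7688.3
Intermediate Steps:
U(c) = 8*c
J(d) = 2*d^(3/2)*(105 + d) (J(d) = ((105 + d)*(2*d))*√d = (2*d*(105 + d))*√d = 2*d^(3/2)*(105 + d))
J(U(4)) - 1*41911 = 2*(8*4)^(3/2)*(105 + 8*4) - 1*41911 = 2*32^(3/2)*(105 + 32) - 41911 = 2*(128*√2)*137 - 41911 = 35072*√2 - 41911 = -41911 + 35072*√2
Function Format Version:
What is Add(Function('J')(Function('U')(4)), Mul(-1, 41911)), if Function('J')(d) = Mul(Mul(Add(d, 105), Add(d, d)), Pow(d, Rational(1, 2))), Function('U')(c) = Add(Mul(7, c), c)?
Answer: Add(-41911, Mul(35072, Pow(2, Rational(1, 2)))) ≈ 7688.3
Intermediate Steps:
Function('U')(c) = Mul(8, c)
Function('J')(d) = Mul(2, Pow(d, Rational(3, 2)), Add(105, d)) (Function('J')(d) = Mul(Mul(Add(105, d), Mul(2, d)), Pow(d, Rational(1, 2))) = Mul(Mul(2, d, Add(105, d)), Pow(d, Rational(1, 2))) = Mul(2, Pow(d, Rational(3, 2)), Add(105, d)))
Add(Function('J')(Function('U')(4)), Mul(-1, 41911)) = Add(Mul(2, Pow(Mul(8, 4), Rational(3, 2)), Add(105, Mul(8, 4))), Mul(-1, 41911)) = Add(Mul(2, Pow(32, Rational(3, 2)), Add(105, 32)), -41911) = Add(Mul(2, Mul(128, Pow(2, Rational(1, 2))), 137), -41911) = Add(Mul(35072, Pow(2, Rational(1, 2))), -41911) = Add(-41911, Mul(35072, Pow(2, Rational(1, 2))))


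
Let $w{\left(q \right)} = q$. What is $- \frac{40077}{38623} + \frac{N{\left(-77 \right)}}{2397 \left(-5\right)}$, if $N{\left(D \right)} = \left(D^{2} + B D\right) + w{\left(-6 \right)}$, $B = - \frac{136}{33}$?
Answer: $- \frac{2164029718}{1388689965} \approx -1.5583$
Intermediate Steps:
$B = - \frac{136}{33}$ ($B = \left(-136\right) \frac{1}{33} = - \frac{136}{33} \approx -4.1212$)
$N{\left(D \right)} = -6 + D^{2} - \frac{136 D}{33}$ ($N{\left(D \right)} = \left(D^{2} - \frac{136 D}{33}\right) - 6 = -6 + D^{2} - \frac{136 D}{33}$)
$- \frac{40077}{38623} + \frac{N{\left(-77 \right)}}{2397 \left(-5\right)} = - \frac{40077}{38623} + \frac{-6 + \left(-77\right)^{2} - - \frac{952}{3}}{2397 \left(-5\right)} = \left(-40077\right) \frac{1}{38623} + \frac{-6 + 5929 + \frac{952}{3}}{-11985} = - \frac{40077}{38623} + \frac{18721}{3} \left(- \frac{1}{11985}\right) = - \frac{40077}{38623} - \frac{18721}{35955} = - \frac{2164029718}{1388689965}$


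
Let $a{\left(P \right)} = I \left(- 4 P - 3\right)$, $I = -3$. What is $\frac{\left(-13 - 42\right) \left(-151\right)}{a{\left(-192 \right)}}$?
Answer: $- \frac{1661}{459} \approx -3.6187$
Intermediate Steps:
$a{\left(P \right)} = 9 + 12 P$ ($a{\left(P \right)} = - 3 \left(- 4 P - 3\right) = - 3 \left(-3 - 4 P\right) = 9 + 12 P$)
$\frac{\left(-13 - 42\right) \left(-151\right)}{a{\left(-192 \right)}} = \frac{\left(-13 - 42\right) \left(-151\right)}{9 + 12 \left(-192\right)} = \frac{\left(-55\right) \left(-151\right)}{9 - 2304} = \frac{8305}{-2295} = 8305 \left(- \frac{1}{2295}\right) = - \frac{1661}{459}$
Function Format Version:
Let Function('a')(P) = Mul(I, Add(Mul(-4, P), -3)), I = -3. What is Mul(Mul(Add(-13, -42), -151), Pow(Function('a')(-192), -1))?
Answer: Rational(-1661, 459) ≈ -3.6187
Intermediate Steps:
Function('a')(P) = Add(9, Mul(12, P)) (Function('a')(P) = Mul(-3, Add(Mul(-4, P), -3)) = Mul(-3, Add(-3, Mul(-4, P))) = Add(9, Mul(12, P)))
Mul(Mul(Add(-13, -42), -151), Pow(Function('a')(-192), -1)) = Mul(Mul(Add(-13, -42), -151), Pow(Add(9, Mul(12, -192)), -1)) = Mul(Mul(-55, -151), Pow(Add(9, -2304), -1)) = Mul(8305, Pow(-2295, -1)) = Mul(8305, Rational(-1, 2295)) = Rational(-1661, 459)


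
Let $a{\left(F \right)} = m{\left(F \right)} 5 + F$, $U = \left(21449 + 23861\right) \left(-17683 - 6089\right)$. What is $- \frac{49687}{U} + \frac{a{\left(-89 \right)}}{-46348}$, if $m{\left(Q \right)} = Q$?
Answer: $\frac{144369817489}{12480465690840} \approx 0.011568$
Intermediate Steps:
$U = -1077109320$ ($U = 45310 \left(-23772\right) = -1077109320$)
$a{\left(F \right)} = 6 F$ ($a{\left(F \right)} = F 5 + F = 5 F + F = 6 F$)
$- \frac{49687}{U} + \frac{a{\left(-89 \right)}}{-46348} = - \frac{49687}{-1077109320} + \frac{6 \left(-89\right)}{-46348} = \left(-49687\right) \left(- \frac{1}{1077109320}\right) - - \frac{267}{23174} = \frac{49687}{1077109320} + \frac{267}{23174} = \frac{144369817489}{12480465690840}$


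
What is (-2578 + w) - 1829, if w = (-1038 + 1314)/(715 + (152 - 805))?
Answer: -136479/31 ≈ -4402.5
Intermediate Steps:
w = 138/31 (w = 276/(715 - 653) = 276/62 = 276*(1/62) = 138/31 ≈ 4.4516)
(-2578 + w) - 1829 = (-2578 + 138/31) - 1829 = -79780/31 - 1829 = -136479/31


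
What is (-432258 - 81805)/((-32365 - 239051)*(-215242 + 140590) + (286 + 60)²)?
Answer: -514063/20261866948 ≈ -2.5371e-5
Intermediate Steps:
(-432258 - 81805)/((-32365 - 239051)*(-215242 + 140590) + (286 + 60)²) = -514063/(-271416*(-74652) + 346²) = -514063/(20261747232 + 119716) = -514063/20261866948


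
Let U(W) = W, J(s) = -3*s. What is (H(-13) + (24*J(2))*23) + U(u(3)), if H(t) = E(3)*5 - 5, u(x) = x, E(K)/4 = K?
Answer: -3254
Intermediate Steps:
E(K) = 4*K
H(t) = 55 (H(t) = (4*3)*5 - 5 = 12*5 - 5 = 60 - 5 = 55)
(H(-13) + (24*J(2))*23) + U(u(3)) = (55 + (24*(-3*2))*23) + 3 = (55 + (24*(-6))*23) + 3 = (55 - 144*23) + 3 = (55 - 3312) + 3 = -3257 + 3 = -3254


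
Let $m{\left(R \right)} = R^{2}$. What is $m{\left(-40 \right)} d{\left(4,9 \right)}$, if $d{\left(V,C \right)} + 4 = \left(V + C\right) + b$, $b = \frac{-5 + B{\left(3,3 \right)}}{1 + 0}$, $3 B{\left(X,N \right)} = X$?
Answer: $8000$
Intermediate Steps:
$B{\left(X,N \right)} = \frac{X}{3}$
$b = -4$ ($b = \frac{-5 + \frac{1}{3} \cdot 3}{1 + 0} = \frac{-5 + 1}{1} = \left(-4\right) 1 = -4$)
$d{\left(V,C \right)} = -8 + C + V$ ($d{\left(V,C \right)} = -4 - \left(4 - C - V\right) = -4 + \left(-4 + C + V\right) = -8 + C + V$)
$m{\left(-40 \right)} d{\left(4,9 \right)} = \left(-40\right)^{2} \left(-8 + 9 + 4\right) = 1600 \cdot 5 = 8000$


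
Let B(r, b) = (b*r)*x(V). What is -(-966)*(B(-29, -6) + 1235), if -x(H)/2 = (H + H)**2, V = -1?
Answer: -151662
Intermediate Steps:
x(H) = -8*H**2 (x(H) = -2*(H + H)**2 = -2*4*H**2 = -8*H**2)
B(r, b) = -8*b*r (B(r, b) = (b*r)*(-8*(-1)**2) = (b*r)*(-8*1) = (b*r)*(-8) = -8*b*r)
-(-966)*(B(-29, -6) + 1235) = -(-966)*(-8*(-6)*(-29) + 1235) = -(-966)*(-1392 + 1235) = -(-966)*(-157) = -1*151662 = -151662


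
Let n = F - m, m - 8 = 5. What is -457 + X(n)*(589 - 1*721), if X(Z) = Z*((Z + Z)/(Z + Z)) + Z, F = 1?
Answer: 2711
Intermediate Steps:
m = 13 (m = 8 + 5 = 13)
n = -12 (n = 1 - 1*13 = 1 - 13 = -12)
X(Z) = 2*Z (X(Z) = Z*((2*Z)/((2*Z))) + Z = Z*((2*Z)*(1/(2*Z))) + Z = Z*1 + Z = Z + Z = 2*Z)
-457 + X(n)*(589 - 1*721) = -457 + (2*(-12))*(589 - 1*721) = -457 - 24*(589 - 721) = -457 - 24*(-132) = -457 + 3168 = 2711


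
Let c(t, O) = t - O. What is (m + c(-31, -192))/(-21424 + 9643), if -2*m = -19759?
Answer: -20081/23562 ≈ -0.85226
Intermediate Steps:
m = 19759/2 (m = -1/2*(-19759) = 19759/2 ≈ 9879.5)
(m + c(-31, -192))/(-21424 + 9643) = (19759/2 + (-31 - 1*(-192)))/(-21424 + 9643) = (19759/2 + (-31 + 192))/(-11781) = (19759/2 + 161)*(-1/11781) = (20081/2)*(-1/11781) = -20081/23562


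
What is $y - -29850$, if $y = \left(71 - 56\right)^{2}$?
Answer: $30075$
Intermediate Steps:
$y = 225$ ($y = 15^{2} = 225$)
$y - -29850 = 225 - -29850 = 225 + 29850 = 30075$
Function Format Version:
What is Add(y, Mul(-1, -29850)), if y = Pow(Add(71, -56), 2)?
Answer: 30075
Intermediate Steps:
y = 225 (y = Pow(15, 2) = 225)
Add(y, Mul(-1, -29850)) = Add(225, Mul(-1, -29850)) = Add(225, 29850) = 30075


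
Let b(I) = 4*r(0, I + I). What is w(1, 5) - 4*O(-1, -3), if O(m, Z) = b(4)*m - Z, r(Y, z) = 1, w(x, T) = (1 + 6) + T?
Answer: 16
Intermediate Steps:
w(x, T) = 7 + T
b(I) = 4 (b(I) = 4*1 = 4)
O(m, Z) = -Z + 4*m (O(m, Z) = 4*m - Z = -Z + 4*m)
w(1, 5) - 4*O(-1, -3) = (7 + 5) - 4*(-1*(-3) + 4*(-1)) = 12 - 4*(3 - 4) = 12 - 4*(-1) = 12 + 4 = 16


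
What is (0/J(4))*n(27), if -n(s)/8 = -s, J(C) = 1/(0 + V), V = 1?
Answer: 0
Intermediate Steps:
J(C) = 1 (J(C) = 1/(0 + 1) = 1/1 = 1)
n(s) = 8*s (n(s) = -(-8)*s = 8*s)
(0/J(4))*n(27) = (0/1)*(8*27) = (0*1)*216 = 0*216 = 0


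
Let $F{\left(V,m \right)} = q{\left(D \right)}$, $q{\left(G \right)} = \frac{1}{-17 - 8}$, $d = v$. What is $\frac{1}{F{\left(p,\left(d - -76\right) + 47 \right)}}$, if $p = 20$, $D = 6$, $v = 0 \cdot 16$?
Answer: $-25$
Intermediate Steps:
$v = 0$
$d = 0$
$q{\left(G \right)} = - \frac{1}{25}$ ($q{\left(G \right)} = \frac{1}{-25} = - \frac{1}{25}$)
$F{\left(V,m \right)} = - \frac{1}{25}$
$\frac{1}{F{\left(p,\left(d - -76\right) + 47 \right)}} = \frac{1}{- \frac{1}{25}} = -25$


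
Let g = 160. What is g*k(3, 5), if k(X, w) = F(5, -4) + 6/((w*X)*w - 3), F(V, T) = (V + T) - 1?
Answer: 40/3 ≈ 13.333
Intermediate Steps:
F(V, T) = -1 + T + V (F(V, T) = (T + V) - 1 = -1 + T + V)
k(X, w) = 6/(-3 + X*w²) (k(X, w) = (-1 - 4 + 5) + 6/((w*X)*w - 3) = 0 + 6/((X*w)*w - 3) = 0 + 6/(X*w² - 3) = 0 + 6/(-3 + X*w²) = 6/(-3 + X*w²))
g*k(3, 5) = 160*(6/(-3 + 3*5²)) = 160*(6/(-3 + 3*25)) = 160*(6/(-3 + 75)) = 160*(6/72) = 160*(6*(1/72)) = 160*(1/12) = 40/3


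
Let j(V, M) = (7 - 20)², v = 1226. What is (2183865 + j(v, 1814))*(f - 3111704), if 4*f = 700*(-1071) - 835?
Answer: -14411731646967/2 ≈ -7.2059e+12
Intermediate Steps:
j(V, M) = 169 (j(V, M) = (-13)² = 169)
f = -750535/4 (f = (700*(-1071) - 835)/4 = (-749700 - 835)/4 = (¼)*(-750535) = -750535/4 ≈ -1.8763e+5)
(2183865 + j(v, 1814))*(f - 3111704) = (2183865 + 169)*(-750535/4 - 3111704) = 2184034*(-13197351/4) = -14411731646967/2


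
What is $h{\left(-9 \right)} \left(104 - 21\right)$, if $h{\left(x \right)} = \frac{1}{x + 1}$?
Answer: $- \frac{83}{8} \approx -10.375$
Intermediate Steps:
$h{\left(x \right)} = \frac{1}{1 + x}$
$h{\left(-9 \right)} \left(104 - 21\right) = \frac{104 - 21}{1 - 9} = \frac{1}{-8} \cdot 83 = \left(- \frac{1}{8}\right) 83 = - \frac{83}{8}$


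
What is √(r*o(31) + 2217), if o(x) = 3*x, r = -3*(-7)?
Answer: √4170 ≈ 64.576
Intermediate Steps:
r = 21
√(r*o(31) + 2217) = √(21*(3*31) + 2217) = √(21*93 + 2217) = √(1953 + 2217) = √4170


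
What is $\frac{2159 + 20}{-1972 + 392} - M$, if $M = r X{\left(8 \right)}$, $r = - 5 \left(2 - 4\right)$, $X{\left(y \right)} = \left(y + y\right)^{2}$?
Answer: $- \frac{4046979}{1580} \approx -2561.4$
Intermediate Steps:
$X{\left(y \right)} = 4 y^{2}$ ($X{\left(y \right)} = \left(2 y\right)^{2} = 4 y^{2}$)
$r = 10$ ($r = \left(-5\right) \left(-2\right) = 10$)
$M = 2560$ ($M = 10 \cdot 4 \cdot 8^{2} = 10 \cdot 4 \cdot 64 = 10 \cdot 256 = 2560$)
$\frac{2159 + 20}{-1972 + 392} - M = \frac{2159 + 20}{-1972 + 392} - 2560 = \frac{2179}{-1580} - 2560 = 2179 \left(- \frac{1}{1580}\right) - 2560 = - \frac{2179}{1580} - 2560 = - \frac{4046979}{1580}$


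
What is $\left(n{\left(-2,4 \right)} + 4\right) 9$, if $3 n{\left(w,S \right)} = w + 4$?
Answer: $42$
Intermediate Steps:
$n{\left(w,S \right)} = \frac{4}{3} + \frac{w}{3}$ ($n{\left(w,S \right)} = \frac{w + 4}{3} = \frac{4 + w}{3} = \frac{4}{3} + \frac{w}{3}$)
$\left(n{\left(-2,4 \right)} + 4\right) 9 = \left(\left(\frac{4}{3} + \frac{1}{3} \left(-2\right)\right) + 4\right) 9 = \left(\left(\frac{4}{3} - \frac{2}{3}\right) + 4\right) 9 = \left(\frac{2}{3} + 4\right) 9 = \frac{14}{3} \cdot 9 = 42$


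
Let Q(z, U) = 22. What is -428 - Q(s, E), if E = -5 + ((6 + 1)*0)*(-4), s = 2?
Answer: -450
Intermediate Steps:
E = -5 (E = -5 + (7*0)*(-4) = -5 + 0*(-4) = -5 + 0 = -5)
-428 - Q(s, E) = -428 - 1*22 = -428 - 22 = -450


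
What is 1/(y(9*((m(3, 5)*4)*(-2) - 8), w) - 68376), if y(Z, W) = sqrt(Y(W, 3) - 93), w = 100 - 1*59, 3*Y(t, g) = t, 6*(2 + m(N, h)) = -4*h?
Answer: -14652/1001845169 - I*sqrt(714)/14025832366 ≈ -1.4625e-5 - 1.9051e-9*I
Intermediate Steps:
m(N, h) = -2 - 2*h/3 (m(N, h) = -2 + (-4*h)/6 = -2 - 2*h/3)
Y(t, g) = t/3
w = 41 (w = 100 - 59 = 41)
y(Z, W) = sqrt(-93 + W/3) (y(Z, W) = sqrt(W/3 - 93) = sqrt(-93 + W/3))
1/(y(9*((m(3, 5)*4)*(-2) - 8), w) - 68376) = 1/(sqrt(-837 + 3*41)/3 - 68376) = 1/(sqrt(-837 + 123)/3 - 68376) = 1/(sqrt(-714)/3 - 68376) = 1/((I*sqrt(714))/3 - 68376) = 1/(I*sqrt(714)/3 - 68376) = 1/(-68376 + I*sqrt(714)/3)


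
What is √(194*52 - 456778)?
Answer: I*√446690 ≈ 668.35*I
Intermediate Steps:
√(194*52 - 456778) = √(10088 - 456778) = √(-446690) = I*√446690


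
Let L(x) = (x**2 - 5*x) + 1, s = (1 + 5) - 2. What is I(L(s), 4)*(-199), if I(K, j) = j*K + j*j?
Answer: -796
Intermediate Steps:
s = 4 (s = 6 - 2 = 4)
L(x) = 1 + x**2 - 5*x
I(K, j) = j**2 + K*j (I(K, j) = K*j + j**2 = j**2 + K*j)
I(L(s), 4)*(-199) = (4*((1 + 4**2 - 5*4) + 4))*(-199) = (4*((1 + 16 - 20) + 4))*(-199) = (4*(-3 + 4))*(-199) = (4*1)*(-199) = 4*(-199) = -796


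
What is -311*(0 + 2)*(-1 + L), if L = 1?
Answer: 0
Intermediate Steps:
-311*(0 + 2)*(-1 + L) = -311*(0 + 2)*(-1 + 1) = -622*0 = -311*0 = 0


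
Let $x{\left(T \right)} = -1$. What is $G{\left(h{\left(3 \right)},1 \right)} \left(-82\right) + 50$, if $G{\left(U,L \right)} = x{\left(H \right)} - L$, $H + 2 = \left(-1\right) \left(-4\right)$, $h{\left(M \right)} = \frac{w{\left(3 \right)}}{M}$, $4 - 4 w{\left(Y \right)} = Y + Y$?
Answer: $214$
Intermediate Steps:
$w{\left(Y \right)} = 1 - \frac{Y}{2}$ ($w{\left(Y \right)} = 1 - \frac{Y + Y}{4} = 1 - \frac{2 Y}{4} = 1 - \frac{Y}{2}$)
$h{\left(M \right)} = - \frac{1}{2 M}$ ($h{\left(M \right)} = \frac{1 - \frac{3}{2}}{M} = - \frac{1}{2 M}$)
$H = 2$ ($H = -2 - -4 = -2 + 4 = 2$)
$G{\left(U,L \right)} = -1 - L$
$G{\left(h{\left(3 \right)},1 \right)} \left(-82\right) + 50 = \left(-1 - 1\right) \left(-82\right) + 50 = \left(-2\right) \left(-82\right) + 50 = 164 + 50 = 214$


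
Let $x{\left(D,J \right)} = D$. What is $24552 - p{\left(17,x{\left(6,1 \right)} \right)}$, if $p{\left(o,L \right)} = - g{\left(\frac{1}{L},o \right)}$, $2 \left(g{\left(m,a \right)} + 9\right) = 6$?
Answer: $24546$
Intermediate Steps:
$g{\left(m,a \right)} = -6$ ($g{\left(m,a \right)} = -9 + \frac{1}{2} \cdot 6 = -9 + 3 = -6$)
$p{\left(o,L \right)} = 6$ ($p{\left(o,L \right)} = \left(-1\right) \left(-6\right) = 6$)
$24552 - p{\left(17,x{\left(6,1 \right)} \right)} = 24552 - 6 = 24546$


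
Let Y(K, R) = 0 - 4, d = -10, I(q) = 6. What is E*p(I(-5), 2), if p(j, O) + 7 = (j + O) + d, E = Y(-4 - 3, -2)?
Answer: 36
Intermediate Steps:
Y(K, R) = -4
E = -4
p(j, O) = -17 + O + j (p(j, O) = -7 + ((j + O) - 10) = -7 + ((O + j) - 10) = -7 + (-10 + O + j) = -17 + O + j)
E*p(I(-5), 2) = -4*(-17 + 2 + 6) = -4*(-9) = 36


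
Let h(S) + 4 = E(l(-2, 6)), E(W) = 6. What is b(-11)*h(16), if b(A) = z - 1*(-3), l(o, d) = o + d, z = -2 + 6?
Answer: 14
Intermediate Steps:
z = 4
l(o, d) = d + o
h(S) = 2 (h(S) = -4 + 6 = 2)
b(A) = 7 (b(A) = 4 - 1*(-3) = 4 + 3 = 7)
b(-11)*h(16) = 7*2 = 14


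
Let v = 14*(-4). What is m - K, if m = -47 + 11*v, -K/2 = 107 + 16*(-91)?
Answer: -3361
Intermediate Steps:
v = -56
K = 2698 (K = -2*(107 + 16*(-91)) = -2*(107 - 1456) = -2*(-1349) = 2698)
m = -663 (m = -47 + 11*(-56) = -47 - 616 = -663)
m - K = -663 - 1*2698 = -663 - 2698 = -3361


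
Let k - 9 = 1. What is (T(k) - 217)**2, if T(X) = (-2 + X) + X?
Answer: 39601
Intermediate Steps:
k = 10 (k = 9 + 1 = 10)
T(X) = -2 + 2*X
(T(k) - 217)**2 = ((-2 + 2*10) - 217)**2 = ((-2 + 20) - 217)**2 = (18 - 217)**2 = (-199)**2 = 39601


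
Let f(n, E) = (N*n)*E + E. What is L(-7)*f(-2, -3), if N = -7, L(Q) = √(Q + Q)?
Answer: -45*I*√14 ≈ -168.37*I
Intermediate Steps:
L(Q) = √2*√Q (L(Q) = √(2*Q) = √2*√Q)
f(n, E) = E - 7*E*n (f(n, E) = (-7*n)*E + E = -7*E*n + E = E - 7*E*n)
L(-7)*f(-2, -3) = (√2*√(-7))*(-3*(1 - 7*(-2))) = (√2*(I*√7))*(-3*(1 + 14)) = (I*√14)*(-3*15) = (I*√14)*(-45) = -45*I*√14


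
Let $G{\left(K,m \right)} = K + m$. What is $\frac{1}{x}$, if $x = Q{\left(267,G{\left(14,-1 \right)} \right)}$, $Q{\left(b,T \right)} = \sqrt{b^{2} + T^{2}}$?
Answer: $\frac{\sqrt{71458}}{71458} \approx 0.0037409$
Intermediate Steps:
$Q{\left(b,T \right)} = \sqrt{T^{2} + b^{2}}$
$x = \sqrt{71458}$ ($x = \sqrt{\left(14 - 1\right)^{2} + 267^{2}} = \sqrt{13^{2} + 71289} = \sqrt{169 + 71289} = \sqrt{71458} \approx 267.32$)
$\frac{1}{x} = \frac{1}{\sqrt{71458}} = \frac{\sqrt{71458}}{71458}$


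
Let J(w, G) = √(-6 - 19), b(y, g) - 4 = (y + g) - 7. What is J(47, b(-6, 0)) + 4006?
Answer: 4006 + 5*I ≈ 4006.0 + 5.0*I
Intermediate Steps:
b(y, g) = -3 + g + y (b(y, g) = 4 + ((y + g) - 7) = 4 + ((g + y) - 7) = 4 + (-7 + g + y) = -3 + g + y)
J(w, G) = 5*I (J(w, G) = √(-25) = 5*I)
J(47, b(-6, 0)) + 4006 = 5*I + 4006 = 4006 + 5*I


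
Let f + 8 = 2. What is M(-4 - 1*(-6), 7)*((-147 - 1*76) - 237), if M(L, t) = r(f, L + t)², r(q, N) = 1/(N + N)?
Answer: -115/81 ≈ -1.4198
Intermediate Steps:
f = -6 (f = -8 + 2 = -6)
r(q, N) = 1/(2*N)
M(L, t) = 1/(4*(L + t)²) (M(L, t) = (1/(2*(L + t)))² = 1/(4*(L + t)²))
M(-4 - 1*(-6), 7)*((-147 - 1*76) - 237) = (1/(4*((-4 - 1*(-6)) + 7)²))*((-147 - 1*76) - 237) = (1/(4*((-4 + 6) + 7)²))*((-147 - 76) - 237) = (1/(4*(2 + 7)²))*(-223 - 237) = ((¼)/9²)*(-460) = ((¼)*(1/81))*(-460) = (1/324)*(-460) = -115/81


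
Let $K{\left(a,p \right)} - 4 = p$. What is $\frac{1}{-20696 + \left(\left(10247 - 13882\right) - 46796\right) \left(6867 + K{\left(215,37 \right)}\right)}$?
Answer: $- \frac{1}{348398044} \approx -2.8703 \cdot 10^{-9}$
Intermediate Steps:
$K{\left(a,p \right)} = 4 + p$
$\frac{1}{-20696 + \left(\left(10247 - 13882\right) - 46796\right) \left(6867 + K{\left(215,37 \right)}\right)} = \frac{1}{-20696 + \left(\left(10247 - 13882\right) - 46796\right) \left(6867 + \left(4 + 37\right)\right)} = \frac{1}{-20696 + \left(\left(10247 - 13882\right) - 46796\right) \left(6867 + 41\right)} = \frac{1}{-20696 + \left(-3635 - 46796\right) 6908} = \frac{1}{-20696 - 348377348} = \frac{1}{-348398044} = - \frac{1}{348398044}$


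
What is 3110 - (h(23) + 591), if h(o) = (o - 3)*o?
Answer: 2059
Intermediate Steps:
h(o) = o*(-3 + o) (h(o) = (-3 + o)*o = o*(-3 + o))
3110 - (h(23) + 591) = 3110 - (23*(-3 + 23) + 591) = 3110 - (23*20 + 591) = 3110 - (460 + 591) = 3110 - 1*1051 = 3110 - 1051 = 2059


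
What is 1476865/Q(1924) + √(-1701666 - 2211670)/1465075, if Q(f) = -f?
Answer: -113605/148 + 14*I*√19966/1465075 ≈ -767.6 + 0.0013502*I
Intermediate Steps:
1476865/Q(1924) + √(-1701666 - 2211670)/1465075 = 1476865/((-1*1924)) + √(-1701666 - 2211670)/1465075 = 1476865/(-1924) + √(-3913336)*(1/1465075) = 1476865*(-1/1924) + (14*I*√19966)*(1/1465075) = -113605/148 + 14*I*√19966/1465075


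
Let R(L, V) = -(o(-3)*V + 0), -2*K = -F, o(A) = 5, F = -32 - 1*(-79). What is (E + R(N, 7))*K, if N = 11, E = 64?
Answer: 1363/2 ≈ 681.50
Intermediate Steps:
F = 47 (F = -32 + 79 = 47)
K = 47/2 (K = -(-1)*47/2 = -1/2*(-47) = 47/2 ≈ 23.500)
R(L, V) = -5*V (R(L, V) = -(5*V + 0) = -5*V)
(E + R(N, 7))*K = (64 - 5*7)*(47/2) = (64 - 35)*(47/2) = 29*(47/2) = 1363/2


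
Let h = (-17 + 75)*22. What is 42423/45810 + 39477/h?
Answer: 310428853/9742260 ≈ 31.864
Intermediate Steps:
h = 1276 (h = 58*22 = 1276)
42423/45810 + 39477/h = 42423/45810 + 39477/1276 = 42423*(1/45810) + 39477*(1/1276) = 14141/15270 + 39477/1276 = 310428853/9742260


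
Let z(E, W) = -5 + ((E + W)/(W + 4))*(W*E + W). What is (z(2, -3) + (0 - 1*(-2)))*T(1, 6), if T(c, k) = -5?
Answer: -30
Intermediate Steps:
z(E, W) = -5 + (E + W)*(W + E*W)/(4 + W) (z(E, W) = -5 + ((E + W)/(4 + W))*(E*W + W) = -5 + ((E + W)/(4 + W))*(W + E*W) = -5 + (E + W)*(W + E*W)/(4 + W))
(z(2, -3) + (0 - 1*(-2)))*T(1, 6) = ((-20 + (-3)² - 5*(-3) + 2*(-3) + 2*(-3)² - 3*2²)/(4 - 3) + (0 - 1*(-2)))*(-5) = ((-20 + 9 + 15 - 6 + 2*9 - 3*4)/1 + (0 + 2))*(-5) = (1*(-20 + 9 + 15 - 6 + 18 - 12) + 2)*(-5) = (1*4 + 2)*(-5) = (4 + 2)*(-5) = 6*(-5) = -30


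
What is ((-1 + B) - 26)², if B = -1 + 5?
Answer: 529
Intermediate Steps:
B = 4
((-1 + B) - 26)² = ((-1 + 4) - 26)² = (3 - 26)² = (-23)² = 529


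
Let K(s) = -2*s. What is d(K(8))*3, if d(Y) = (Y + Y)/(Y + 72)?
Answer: -12/7 ≈ -1.7143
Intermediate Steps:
d(Y) = 2*Y/(72 + Y) (d(Y) = (2*Y)/(72 + Y) = 2*Y/(72 + Y))
d(K(8))*3 = (2*(-2*8)/(72 - 2*8))*3 = (2*(-16)/(72 - 16))*3 = (2*(-16)/56)*3 = (2*(-16)*(1/56))*3 = -4/7*3 = -12/7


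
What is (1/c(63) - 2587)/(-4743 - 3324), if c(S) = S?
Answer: 162980/508221 ≈ 0.32069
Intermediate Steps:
(1/c(63) - 2587)/(-4743 - 3324) = (1/63 - 2587)/(-4743 - 3324) = (1/63 - 2587)/(-8067) = -162980/63*(-1/8067) = 162980/508221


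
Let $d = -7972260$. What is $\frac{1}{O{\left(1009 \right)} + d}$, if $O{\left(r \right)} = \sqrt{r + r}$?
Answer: $- \frac{3986130}{31778464752791} - \frac{\sqrt{2018}}{63556929505582} \approx -1.2544 \cdot 10^{-7}$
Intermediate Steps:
$O{\left(r \right)} = \sqrt{2} \sqrt{r}$ ($O{\left(r \right)} = \sqrt{2 r} = \sqrt{2} \sqrt{r}$)
$\frac{1}{O{\left(1009 \right)} + d} = \frac{1}{\sqrt{2} \sqrt{1009} - 7972260} = \frac{1}{\sqrt{2018} - 7972260} = \frac{1}{-7972260 + \sqrt{2018}}$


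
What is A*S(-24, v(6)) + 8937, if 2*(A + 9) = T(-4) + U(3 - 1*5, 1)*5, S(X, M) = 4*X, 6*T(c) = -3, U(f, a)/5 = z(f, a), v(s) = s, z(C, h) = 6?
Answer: 2625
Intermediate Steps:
U(f, a) = 30 (U(f, a) = 5*6 = 30)
T(c) = -1/2 (T(c) = (1/6)*(-3) = -1/2)
A = 263/4 (A = -9 + (-1/2 + 30*5)/2 = -9 + (-1/2 + 150)/2 = -9 + (1/2)*(299/2) = -9 + 299/4 = 263/4 ≈ 65.750)
A*S(-24, v(6)) + 8937 = 263*(4*(-24))/4 + 8937 = (263/4)*(-96) + 8937 = -6312 + 8937 = 2625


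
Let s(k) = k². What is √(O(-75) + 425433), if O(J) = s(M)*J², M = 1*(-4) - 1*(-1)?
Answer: √476058 ≈ 689.97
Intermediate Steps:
M = -3 (M = -4 + 1 = -3)
O(J) = 9*J² (O(J) = (-3)²*J² = 9*J²)
√(O(-75) + 425433) = √(9*(-75)² + 425433) = √(9*5625 + 425433) = √(50625 + 425433) = √476058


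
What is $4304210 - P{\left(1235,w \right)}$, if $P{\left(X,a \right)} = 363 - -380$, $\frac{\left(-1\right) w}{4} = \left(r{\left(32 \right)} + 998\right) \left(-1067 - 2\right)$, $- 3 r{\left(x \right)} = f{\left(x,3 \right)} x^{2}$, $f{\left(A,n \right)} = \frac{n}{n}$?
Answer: $4303467$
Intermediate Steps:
$f{\left(A,n \right)} = 1$
$r{\left(x \right)} = - \frac{x^{2}}{3}$ ($r{\left(x \right)} = - \frac{1 x^{2}}{3} = - \frac{x^{2}}{3}$)
$w = \frac{8423720}{3}$ ($w = - 4 \left(- \frac{32^{2}}{3} + 998\right) \left(-1067 - 2\right) = - 4 \left(\left(- \frac{1}{3}\right) 1024 + 998\right) \left(-1069\right) = - 4 \left(- \frac{1024}{3} + 998\right) \left(-1069\right) = - 4 \cdot \frac{1970}{3} \left(-1069\right) = \left(-4\right) \left(- \frac{2105930}{3}\right) = \frac{8423720}{3} \approx 2.8079 \cdot 10^{6}$)
$P{\left(X,a \right)} = 743$ ($P{\left(X,a \right)} = 363 + 380 = 743$)
$4304210 - P{\left(1235,w \right)} = 4304210 - 743 = 4303467$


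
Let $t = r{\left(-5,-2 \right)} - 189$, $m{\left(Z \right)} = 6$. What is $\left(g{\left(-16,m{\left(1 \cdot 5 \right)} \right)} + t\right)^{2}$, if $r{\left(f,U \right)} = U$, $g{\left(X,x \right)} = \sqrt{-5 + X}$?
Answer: $\left(191 - i \sqrt{21}\right)^{2} \approx 36460.0 - 1750.5 i$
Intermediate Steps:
$t = -191$ ($t = -2 - 189 = -191$)
$\left(g{\left(-16,m{\left(1 \cdot 5 \right)} \right)} + t\right)^{2} = \left(\sqrt{-5 - 16} - 191\right)^{2} = \left(\sqrt{-21} - 191\right)^{2} = \left(i \sqrt{21} - 191\right)^{2} = \left(-191 + i \sqrt{21}\right)^{2}$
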